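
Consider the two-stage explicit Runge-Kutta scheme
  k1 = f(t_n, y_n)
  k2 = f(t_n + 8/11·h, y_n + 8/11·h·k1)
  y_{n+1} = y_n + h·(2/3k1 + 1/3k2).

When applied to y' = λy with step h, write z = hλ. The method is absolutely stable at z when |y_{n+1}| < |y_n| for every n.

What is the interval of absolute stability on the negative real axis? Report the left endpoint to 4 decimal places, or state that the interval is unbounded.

Set f=λy, z=hλ:
  k1=λy_n ⇒ h·k1=z·y_n;  k2=λ(1+8/11z)y_n ⇒ h·k2=z(1+8/11z)y_n
  y_{n+1}/y_n = 1 + 2/3z + 1/3z(1+8/11z) = 1 + z + 8/33z²
  R(z) = 1 + z + 8/33z².

Need |R(x)|<1, x<0.
x=-0.68: |R|=0.4321
R=1: x+8/33x²=0 ⇒ x=−33/8=-4.1250; min R=1−1/(4·8/33)=-0.0312>−1
Confirm numerically:
  x=-3.359: |R|=0.37624 <1
  x=-3.285: |R|=0.33105 <1
  x=-1.971: |R|=0.02922 <1
  x=-4.684: |R|=1.63475 >1
  x=-4.586: |R|=1.51252 >1
  x=-4.181: |R|=1.05676 >1
Interval (-4.1250, 0).

z∈(-4.1250,0).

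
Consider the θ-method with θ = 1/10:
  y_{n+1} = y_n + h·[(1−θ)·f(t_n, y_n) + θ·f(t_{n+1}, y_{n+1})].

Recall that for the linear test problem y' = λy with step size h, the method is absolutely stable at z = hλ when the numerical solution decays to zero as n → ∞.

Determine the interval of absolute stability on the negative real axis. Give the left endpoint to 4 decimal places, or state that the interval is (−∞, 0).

z∈(-2.5000,0).

Set f=λy, z=hλ:
  y_{n+1} = y_n + z·[9/10·y_n + 1/10·y_{n+1}] ⇒ (1 − 1/10z)y_{n+1} = (1 + 9/10z)y_n
  R(z) = (1 + 9/10z)/(1 − 1/10z).

Need |R(x)|<1, x<0.
x=-0.65: |R|=0.3897
R=−1: 1+9/10x = −1+1/10x ⇒ -4/5x=2 ⇒ x=2/(-4/5)=-2.5000
Confirm numerically:
  x=-2.127: |R|=0.75394 <1
  x=-2.012: |R|=0.67499 <1
  x=-1.884: |R|=0.58532 <1
  x=-1.739: |R|=0.48139 <1
  x=-2.978: |R|=1.29465 >1
  x=-2.785: |R|=1.17833 >1
  x=-2.545: |R|=1.02870 >1
Interval (-2.5000, 0).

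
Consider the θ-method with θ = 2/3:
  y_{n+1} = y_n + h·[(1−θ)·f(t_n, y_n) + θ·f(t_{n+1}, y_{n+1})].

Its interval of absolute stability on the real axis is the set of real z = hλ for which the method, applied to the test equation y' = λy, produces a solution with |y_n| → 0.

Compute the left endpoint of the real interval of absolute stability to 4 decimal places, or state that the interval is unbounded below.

(−∞, 0) — no finite endpoint.

Set f=λy, z=hλ:
  y_{n+1} = y_n + z·[1/3·y_n + 2/3·y_{n+1}] ⇒ (1 − 2/3z)y_{n+1} = (1 + 1/3z)y_n
  R(z) = (1 + 1/3z)/(1 − 2/3z).

Need |R(x)|<1, x<0.
x=-0.79: |R|=0.4825
x=-2: |R|=0.1429
x=-10: |R|=0.3043
x=-100: |R|=0.4778
θ=2/3≥1/2 ⇒ |1+1/3x|<|1−2/3x| ∀x<0 ⇒ unbounded interval.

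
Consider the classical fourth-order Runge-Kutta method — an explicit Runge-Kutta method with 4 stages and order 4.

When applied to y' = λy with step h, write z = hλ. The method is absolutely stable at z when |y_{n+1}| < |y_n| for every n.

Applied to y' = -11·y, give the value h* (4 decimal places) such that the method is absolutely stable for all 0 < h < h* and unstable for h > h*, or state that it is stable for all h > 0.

(-2.7853,0); λ=-11 ⇒ h* = 0.2532.

With y'=λy (z=hλ):
  order 4, 4-stage ⇒ R(z)=1+z+z^2/2+z^3/6+z^4/24
  (e.g. R(-1.53)=0.27185, |R|=0.27185)

Need |R(x)|<1, x<0.
x=-1.53: |R|=0.2718
|R(-2.83)|=1.0695 |R(-2.43)|=0.5838 |R(-2.31)|=0.4901
Bisect:
  x_lo=-3.5443 |R|=2.8915  x_hi=-0.3460 |R|=0.7076
  mid=-1.94516 |R|=0.31653 →hi
  mid=-2.74475 |R|=0.94058 →hi
  mid=-3.14455 |R|=1.69124 →lo
  mid=-2.94465 |R|=1.26807 →lo
  mid=-2.84470 |R|=1.09333 →lo
  mid=-2.79473 |R|=1.01432 →lo
  mid=-2.76974 |R|=0.97680 →hi
  ...
  [-2.78536,-2.78516] ⇒ x*=-2.7853
So |R|<1 on (-2.7853, 0).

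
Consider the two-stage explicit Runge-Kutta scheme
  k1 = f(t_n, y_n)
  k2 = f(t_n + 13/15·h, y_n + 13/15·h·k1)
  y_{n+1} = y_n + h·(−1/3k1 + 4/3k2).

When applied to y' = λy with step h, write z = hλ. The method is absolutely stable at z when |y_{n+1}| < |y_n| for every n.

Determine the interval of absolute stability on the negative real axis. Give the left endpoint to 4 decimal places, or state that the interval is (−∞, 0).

(-0.8654, 0).

With y'=λy (z=hλ):
  k1=λy_n ⇒ h·k1=z·y_n;  k2=λ(1+13/15z)y_n ⇒ h·k2=z(1+13/15z)y_n
  y_{n+1}/y_n = 1 − 1/3z + 4/3z(1+13/15z) = 1 + z + 52/45z²
  ⇒ R(z) = 1 + z + 52/45z².

Boundary: |R(x)|=1, x<0.
x=-1.47: |R|=2.0270
R=1: x+52/45x²=0 ⇒ x=−45/52=-0.8654; min R=1−1/(4·52/45)=0.7837>−1
Confirm numerically:
  x=-0.662: |R|=0.84442 <1
  x=-0.550: |R|=0.79956 <1
  x=-0.412: |R|=0.78415 <1
  x=-1.377: |R|=1.81408 >1
  x=-1.181: |R|=1.43072 >1
So |R|<1 on (-0.8654, 0).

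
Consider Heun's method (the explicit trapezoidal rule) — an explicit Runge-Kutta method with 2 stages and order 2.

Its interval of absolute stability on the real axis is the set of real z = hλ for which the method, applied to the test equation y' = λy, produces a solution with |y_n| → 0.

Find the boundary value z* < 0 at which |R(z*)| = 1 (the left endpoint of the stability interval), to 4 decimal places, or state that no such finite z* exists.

left endpoint -2.0000.

Test eqn y'=λy, z=hλ:
  order 2, 2-stage ⇒ R(z)=1+z+z^2/2
  (e.g. R(-1.48)=0.61520, |R|=0.61520)

Find x<0 with |R(x)|<1.
x=-1.48: |R|=0.6152
|R(-1.68)|=0.7312 |R(-1.38)|=0.5722 |R(-0.74)|=0.5338
Bisect:
  x_lo=-2.5707 |R|=1.7336  x_hi=-0.1480 |R|=0.8630
  mid=-1.35937 |R|=0.56457 →hi
  mid=-1.96506 |R|=0.96567 →hi
  mid=-2.26790 |R|=1.30379 →lo
  mid=-2.11648 |R|=1.12326 →lo
  mid=-2.04077 |R|=1.04160 →lo
  mid=-2.00291 |R|=1.00292 →lo
  mid=-1.98399 |R|=0.98411 →hi
  mid=-1.99345 |R|=0.99347 →hi
  mid=-1.99818 |R|=0.99818 →hi
  ...
  [-2.00010,-1.99996] ⇒ x*=-2.0000
Interval (-2.0000, 0).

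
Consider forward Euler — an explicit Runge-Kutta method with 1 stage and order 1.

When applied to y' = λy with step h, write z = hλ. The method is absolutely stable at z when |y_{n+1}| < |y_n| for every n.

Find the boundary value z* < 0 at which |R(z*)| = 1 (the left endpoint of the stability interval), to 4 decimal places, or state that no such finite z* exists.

With y'=λy (z=hλ):
  order 1, 1-stage ⇒ R(z)=1+z
  (e.g. R(-0.9)=0.10000, |R|=0.10000)

Solve |R(x)|<1 on ℝ⁻.
x=-0.9: |R|=0.1000
|R(-1.78)|=0.7800 |R(-1.62)|=0.6200 |R(-1.23)|=0.2300
Bisect:
  x_lo=-2.4622 |R|=1.4622  x_hi=-0.3105 |R|=0.6895
  mid=-1.38635 |R|=0.38635 →hi
  mid=-1.92427 |R|=0.92427 →hi
  mid=-2.19323 |R|=1.19323 →lo
  mid=-2.05875 |R|=1.05875 →lo
  mid=-1.99151 |R|=0.99151 →hi
  mid=-2.02513 |R|=1.02513 →lo
  mid=-2.00832 |R|=1.00832 →lo
  mid=-1.99992 |R|=0.99992 →hi
  mid=-2.00412 |R|=1.00412 →lo
  ...
  [-2.00005,-1.99992] ⇒ x*=-2.0000
Stable set (-2.0000, 0).

z* = -2.0000.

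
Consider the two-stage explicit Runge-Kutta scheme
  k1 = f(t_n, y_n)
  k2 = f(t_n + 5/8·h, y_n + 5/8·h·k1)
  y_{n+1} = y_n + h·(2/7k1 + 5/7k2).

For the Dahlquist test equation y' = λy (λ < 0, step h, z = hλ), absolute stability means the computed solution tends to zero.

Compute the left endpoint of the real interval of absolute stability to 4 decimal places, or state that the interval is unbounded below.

Test eqn y'=λy, z=hλ:
  k1=λy_n ⇒ h·k1=z·y_n;  k2=λ(1+5/8z)y_n ⇒ h·k2=z(1+5/8z)y_n
  y_{n+1}/y_n = 1 + 2/7z + 5/7z(1+5/8z) = 1 + z + 25/56z²
  Hence R(z) = 1 + z + 25/56z².

Solve |R(x)|<1 on ℝ⁻.
x=-0.89: |R|=0.4636
R=1: x+25/56x²=0 ⇒ x=−56/25=-2.2400; min R=1−1/(4·25/56)=0.4400>−1
Confirm numerically:
  x=-1.611: |R|=0.54763 <1
  x=-1.313: |R|=0.45663 <1
  x=-1.003: |R|=0.44611 <1
  x=-0.971: |R|=0.44991 <1
  x=-2.434: |R|=1.21080 >1
  x=-2.290: |R|=1.05112 >1
So |R|<1 on (-2.2400, 0).

z* = -2.2400.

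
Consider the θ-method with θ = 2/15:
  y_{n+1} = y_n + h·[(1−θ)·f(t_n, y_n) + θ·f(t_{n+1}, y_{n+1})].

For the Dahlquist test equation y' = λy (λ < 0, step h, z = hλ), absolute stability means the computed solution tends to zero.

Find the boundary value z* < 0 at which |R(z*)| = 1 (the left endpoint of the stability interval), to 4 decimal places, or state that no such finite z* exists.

With y'=λy (z=hλ):
  y_{n+1} = y_n + z·[13/15·y_n + 2/15·y_{n+1}] ⇒ (1 − 2/15z)y_{n+1} = (1 + 13/15z)y_n
  so R(z) = (1 + 13/15z)/(1 − 2/15z).

Boundary: |R(x)|=1, x<0.
x=-0.88: |R|=0.2124
R=−1: 1+13/15x = −1+2/15x ⇒ -11/15x=2 ⇒ x=2/(-11/15)=-2.7273
Confirm numerically:
  x=-2.443: |R|=0.84275 <1
  x=-1.764: |R|=0.42811 <1
  x=-1.750: |R|=0.41892 <1
  x=-1.259: |R|=0.07803 <1
  x=-3.054: |R|=1.17027 >1
  x=-2.862: |R|=1.07151 >1
  x=-2.820: |R|=1.04942 >1
Interval (-2.7273, 0).

z* = -2.7273.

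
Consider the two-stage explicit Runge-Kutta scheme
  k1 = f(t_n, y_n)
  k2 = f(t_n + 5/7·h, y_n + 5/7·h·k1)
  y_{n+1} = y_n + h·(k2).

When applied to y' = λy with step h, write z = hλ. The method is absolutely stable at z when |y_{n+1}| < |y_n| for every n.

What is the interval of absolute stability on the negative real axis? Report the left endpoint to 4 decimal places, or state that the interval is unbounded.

(-1.4000, 0).

Set f=λy, z=hλ:
  k1=λy_n ⇒ h·k1=z·y_n;  k2=λ(1+5/7z)y_n ⇒ h·k2=z(1+5/7z)y_n
  y_{n+1}/y_n = 1 + z(1+5/7z) = 1 + z + 5/7z²
  ⇒ R(z) = 1 + z + 5/7z².

Boundary: |R(x)|=1, x<0.
x=-1.16: |R|=0.8011
R=1: x+5/7x²=0 ⇒ x=−7/5=-1.4000; min R=1−1/(4·5/7)=0.6500>−1
Confirm numerically:
  x=-0.847: |R|=0.66543 <1
  x=-0.740: |R|=0.65114 <1
  x=-0.705: |R|=0.65002 <1
  x=-1.950: |R|=1.76607 >1
  x=-1.571: |R|=1.19189 >1
Interval (-1.4000, 0).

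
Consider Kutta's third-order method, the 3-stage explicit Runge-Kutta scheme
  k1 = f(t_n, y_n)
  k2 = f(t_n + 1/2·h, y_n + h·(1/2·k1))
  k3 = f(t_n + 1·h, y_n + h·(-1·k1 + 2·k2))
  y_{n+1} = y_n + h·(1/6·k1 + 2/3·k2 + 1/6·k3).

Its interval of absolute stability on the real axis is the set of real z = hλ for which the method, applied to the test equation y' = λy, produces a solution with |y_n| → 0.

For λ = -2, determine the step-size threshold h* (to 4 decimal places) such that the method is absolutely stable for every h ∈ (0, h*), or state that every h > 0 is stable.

(-2.5127,0); λ=-2 ⇒ h* = 1.2564.

With y'=λy (z=hλ):
  order 3, 3-stage ⇒ R(z)=1+z+z^2/2+z^3/6
  (e.g. R(-1.64)=-0.03036, |R|=0.03036)

Solve |R(x)|<1 on ℝ⁻.
x=-1.64: |R|=0.0304
|R(-2.7)|=1.3355 |R(-1.22)|=0.2216 |R(-1.14)|=0.2629
Bisect:
  x_lo=-2.8550 |R|=1.6581  x_hi=-0.2973 |R|=0.7425
  mid=-1.57618 |R|=0.01337 →hi
  mid=-2.21560 |R|=0.57385 →hi
  mid=-2.53532 |R|=1.03750 →lo
  mid=-2.37546 |R|=0.78810 →hi
  mid=-2.45539 |R|=0.90815 →hi
  mid=-2.49535 |R|=0.97163 →hi
  mid=-2.51533 |R|=1.00426 →lo
  mid=-2.50534 |R|=0.98787 →hi
  mid=-2.51034 |R|=0.99605 →hi
  mid=-2.51284 |R|=1.00015 →lo
  ...
  [-2.51284,-2.51268] ⇒ x*=-2.5127
Interval (-2.5127, 0).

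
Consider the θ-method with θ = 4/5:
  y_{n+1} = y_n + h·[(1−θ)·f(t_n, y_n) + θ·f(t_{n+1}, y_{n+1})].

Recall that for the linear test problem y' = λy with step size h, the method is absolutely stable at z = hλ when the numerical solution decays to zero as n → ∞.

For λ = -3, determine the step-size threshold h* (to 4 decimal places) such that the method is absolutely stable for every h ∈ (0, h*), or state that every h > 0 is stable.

With y'=λy (z=hλ):
  y_{n+1} = y_n + z·[1/5·y_n + 4/5·y_{n+1}] ⇒ (1 − 4/5z)y_{n+1} = (1 + 1/5z)y_n
  so R(z) = (1 + 1/5z)/(1 − 4/5z).

Solve |R(x)|<1 on ℝ⁻.
x=-0.91: |R|=0.4734
x=-2: |R|=0.2308
x=-10: |R|=0.1111
x=-100: |R|=0.2346
θ=4/5≥1/2 ⇒ |1+1/5x|<|1−4/5x| ∀x<0 ⇒ stable on all of ℝ⁻.

unbounded; (−∞, 0). Any h>0 works for λ=-3.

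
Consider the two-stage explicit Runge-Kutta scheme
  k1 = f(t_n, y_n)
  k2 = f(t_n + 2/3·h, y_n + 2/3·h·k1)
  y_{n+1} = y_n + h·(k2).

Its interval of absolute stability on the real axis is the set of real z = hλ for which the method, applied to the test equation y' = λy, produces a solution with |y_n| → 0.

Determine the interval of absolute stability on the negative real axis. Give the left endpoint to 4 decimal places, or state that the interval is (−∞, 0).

With y'=λy (z=hλ):
  k1=λy_n ⇒ h·k1=z·y_n;  k2=λ(1+2/3z)y_n ⇒ h·k2=z(1+2/3z)y_n
  y_{n+1}/y_n = 1 + z(1+2/3z) = 1 + z + 2/3z²
  R(z) = 1 + z + 2/3z².

Solve |R(x)|<1 on ℝ⁻.
x=-0.58: |R|=0.6443
R=1: x+2/3x²=0 ⇒ x=−3/2=-1.5000; min R=1−1/(4·2/3)=0.6250>−1
Confirm numerically:
  x=-1.444: |R|=0.94609 <1
  x=-1.126: |R|=0.71925 <1
  x=-0.945: |R|=0.65035 <1
  x=-2.025: |R|=1.70875 >1
  x=-1.706: |R|=1.23429 >1
So |R|<1 on (-1.5000, 0).

z∈(-1.5000,0).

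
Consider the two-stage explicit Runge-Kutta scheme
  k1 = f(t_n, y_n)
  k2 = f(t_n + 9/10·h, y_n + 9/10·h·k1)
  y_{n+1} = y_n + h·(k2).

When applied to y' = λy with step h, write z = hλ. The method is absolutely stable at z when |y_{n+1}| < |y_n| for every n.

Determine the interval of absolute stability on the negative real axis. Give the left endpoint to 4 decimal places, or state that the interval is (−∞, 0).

On y'=λy, z=hλ:
  k1=λy_n ⇒ h·k1=z·y_n;  k2=λ(1+9/10z)y_n ⇒ h·k2=z(1+9/10z)y_n
  y_{n+1}/y_n = 1 + z(1+9/10z) = 1 + z + 9/10z²
  R(z) = 1 + z + 9/10z².

Boundary: |R(x)|=1, x<0.
x=-0.56: |R|=0.7222
R=1: x+9/10x²=0 ⇒ x=−10/9=-1.1111; min R=1−1/(4·9/10)=0.7222>−1
Confirm numerically:
  x=-0.994: |R|=0.89523 <1
  x=-0.576: |R|=0.72260 <1
  x=-0.493: |R|=0.72574 <1
  x=-0.451: |R|=0.73206 <1
  x=-1.700: |R|=1.90100 >1
  x=-1.626: |R|=1.75349 >1
  x=-1.586: |R|=1.67786 >1
Stable set (-1.1111, 0).

(-1.1111, 0).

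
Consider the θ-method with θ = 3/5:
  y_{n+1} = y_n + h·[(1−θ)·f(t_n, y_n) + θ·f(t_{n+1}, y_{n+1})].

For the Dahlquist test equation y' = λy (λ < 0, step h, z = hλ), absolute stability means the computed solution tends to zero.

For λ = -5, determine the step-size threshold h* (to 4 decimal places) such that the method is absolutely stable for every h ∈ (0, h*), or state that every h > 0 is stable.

Test eqn y'=λy, z=hλ:
  y_{n+1} = y_n + z·[2/5·y_n + 3/5·y_{n+1}] ⇒ (1 − 3/5z)y_{n+1} = (1 + 2/5z)y_n
  Hence R(z) = (1 + 2/5z)/(1 − 3/5z).

Solve |R(x)|<1 on ℝ⁻.
x=-1.67: |R|=0.1658
x=-2: |R|=0.0909
x=-10: |R|=0.4286
x=-100: |R|=0.6393
θ=3/5≥1/2 ⇒ |1+2/5x|<|1−3/5x| ∀x<0 ⇒ interval (−∞,0).

interval (−∞, 0). Any h>0 works for λ=-5.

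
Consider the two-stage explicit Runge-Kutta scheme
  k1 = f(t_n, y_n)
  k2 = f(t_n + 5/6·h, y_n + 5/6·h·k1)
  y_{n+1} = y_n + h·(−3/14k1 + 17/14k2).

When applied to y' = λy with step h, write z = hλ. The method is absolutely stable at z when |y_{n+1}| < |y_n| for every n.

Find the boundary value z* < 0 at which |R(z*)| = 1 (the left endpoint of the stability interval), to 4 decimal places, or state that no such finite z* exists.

Set f=λy, z=hλ:
  k1=λy_n ⇒ h·k1=z·y_n;  k2=λ(1+5/6z)y_n ⇒ h·k2=z(1+5/6z)y_n
  y_{n+1}/y_n = 1 − 3/14z + 17/14z(1+5/6z) = 1 + z + 85/84z²
  ⇒ R(z) = 1 + z + 85/84z².

Boundary: |R(x)|=1, x<0.
x=-0.86: |R|=0.8884
R=1: x+85/84x²=0 ⇒ x=−84/85=-0.9882; min R=1−1/(4·85/84)=0.7529>−1
Confirm numerically:
  x=-0.791: |R|=0.84213 <1
  x=-0.786: |R|=0.83915 <1
  x=-0.584: |R|=0.76112 <1
  x=-0.517: |R|=0.75347 <1
  x=-1.478: |R|=1.73249 >1
  x=-1.182: |R|=1.23176 >1
  x=-1.104: |R|=1.12933 >1
Interval (-0.9882, 0).

left endpoint -0.9882.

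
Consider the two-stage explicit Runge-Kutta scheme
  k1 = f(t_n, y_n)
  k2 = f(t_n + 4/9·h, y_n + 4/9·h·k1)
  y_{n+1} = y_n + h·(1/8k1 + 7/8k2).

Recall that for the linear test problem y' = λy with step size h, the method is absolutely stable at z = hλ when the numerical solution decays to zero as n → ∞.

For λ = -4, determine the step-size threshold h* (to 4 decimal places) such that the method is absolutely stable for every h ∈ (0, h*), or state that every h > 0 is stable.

(-2.5714,0); λ=-4 ⇒ h* = (18/7)/4 = 0.6429.

On y'=λy, z=hλ:
  k1=λy_n ⇒ h·k1=z·y_n;  k2=λ(1+4/9z)y_n ⇒ h·k2=z(1+4/9z)y_n
  y_{n+1}/y_n = 1 + 1/8z + 7/8z(1+4/9z) = 1 + z + 7/18z²
  Hence R(z) = 1 + z + 7/18z².

Need |R(x)|<1, x<0.
x=-0.34: |R|=0.7050
R=1: x+7/18x²=0 ⇒ x=−18/7=-2.5714; min R=1−1/(4·7/18)=0.3571>−1
Confirm numerically:
  x=-2.439: |R|=0.87439 <1
  x=-1.328: |R|=0.35784 <1
  x=-1.326: |R|=0.35777 <1
  x=-1.237: |R|=0.35807 <1
  x=-2.906: |R|=1.37810 >1
  x=-2.670: |R|=1.10235 >1
Stable set (-2.5714, 0).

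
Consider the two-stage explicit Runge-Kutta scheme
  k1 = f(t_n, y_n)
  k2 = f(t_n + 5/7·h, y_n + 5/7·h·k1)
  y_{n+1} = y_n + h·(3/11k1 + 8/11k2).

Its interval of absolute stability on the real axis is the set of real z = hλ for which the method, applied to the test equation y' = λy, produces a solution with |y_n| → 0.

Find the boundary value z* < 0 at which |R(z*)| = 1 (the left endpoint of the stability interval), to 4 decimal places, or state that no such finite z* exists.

left endpoint -1.9250.

On y'=λy, z=hλ:
  k1=λy_n ⇒ h·k1=z·y_n;  k2=λ(1+5/7z)y_n ⇒ h·k2=z(1+5/7z)y_n
  y_{n+1}/y_n = 1 + 3/11z + 8/11z(1+5/7z) = 1 + z + 40/77z²
  so R(z) = 1 + z + 40/77z².

Need |R(x)|<1, x<0.
x=-0.35: |R|=0.7136
R=1: x+40/77x²=0 ⇒ x=−77/40=-1.9250; min R=1−1/(4·40/77)=0.5188>−1
Confirm numerically:
  x=-1.671: |R|=0.77951 <1
  x=-0.996: |R|=0.51933 <1
  x=-0.793: |R|=0.53367 <1
  x=-2.215: |R|=1.33369 >1
  x=-2.151: |R|=1.25253 >1
  x=-1.962: |R|=1.03771 >1
Interval (-1.9250, 0).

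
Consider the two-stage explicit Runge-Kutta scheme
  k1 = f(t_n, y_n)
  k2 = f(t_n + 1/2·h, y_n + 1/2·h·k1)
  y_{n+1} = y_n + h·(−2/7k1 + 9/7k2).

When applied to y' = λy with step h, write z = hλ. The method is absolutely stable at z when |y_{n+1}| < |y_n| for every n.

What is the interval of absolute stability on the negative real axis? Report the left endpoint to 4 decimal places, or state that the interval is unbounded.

On y'=λy, z=hλ:
  k1=λy_n ⇒ h·k1=z·y_n;  k2=λ(1+1/2z)y_n ⇒ h·k2=z(1+1/2z)y_n
  y_{n+1}/y_n = 1 − 2/7z + 9/7z(1+1/2z) = 1 + z + 9/14z²
  Hence R(z) = 1 + z + 9/14z².

Solve |R(x)|<1 on ℝ⁻.
x=-1.66: |R|=1.1115
R=1: x+9/14x²=0 ⇒ x=−14/9=-1.5556; min R=1−1/(4·9/14)=0.6111>−1
Confirm numerically:
  x=-1.515: |R|=0.96050 <1
  x=-1.219: |R|=0.73626 <1
  x=-0.978: |R|=0.63688 <1
  x=-0.659: |R|=0.62018 <1
  x=-1.865: |R|=1.37100 >1
  x=-1.811: |R|=1.29739 >1
  x=-1.674: |R|=1.12746 >1
So |R|<1 on (-1.5556, 0).

z∈(-1.5556,0).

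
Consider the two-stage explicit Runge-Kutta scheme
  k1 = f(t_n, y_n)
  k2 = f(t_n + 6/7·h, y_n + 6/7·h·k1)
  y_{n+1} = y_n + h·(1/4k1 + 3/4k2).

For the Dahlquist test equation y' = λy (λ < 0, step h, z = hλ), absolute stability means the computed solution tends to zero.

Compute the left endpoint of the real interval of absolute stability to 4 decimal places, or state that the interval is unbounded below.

On y'=λy, z=hλ:
  k1=λy_n ⇒ h·k1=z·y_n;  k2=λ(1+6/7z)y_n ⇒ h·k2=z(1+6/7z)y_n
  y_{n+1}/y_n = 1 + 1/4z + 3/4z(1+6/7z) = 1 + z + 9/14z²
  Hence R(z) = 1 + z + 9/14z².

Boundary: |R(x)|=1, x<0.
x=-0.36: |R|=0.7233
R=1: x+9/14x²=0 ⇒ x=−14/9=-1.5556; min R=1−1/(4·9/14)=0.6111>−1
Confirm numerically:
  x=-1.464: |R|=0.91383 <1
  x=-1.260: |R|=0.76060 <1
  x=-0.892: |R|=0.61950 <1
  x=-0.628: |R|=0.62553 <1
  x=-2.122: |R|=1.77271 >1
  x=-2.059: |R|=1.66638 >1
Interval (-1.5556, 0).

z* = -1.5556.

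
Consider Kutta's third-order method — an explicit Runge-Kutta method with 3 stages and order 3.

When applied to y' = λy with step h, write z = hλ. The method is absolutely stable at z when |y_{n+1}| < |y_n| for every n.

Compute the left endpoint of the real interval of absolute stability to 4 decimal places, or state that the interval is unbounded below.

Test eqn y'=λy, z=hλ:
  order 3, 3-stage ⇒ R(z)=1+z+z^2/2+z^3/6
  (e.g. R(-0.86)=0.40379, |R|=0.40379)

Boundary: |R(x)|=1, x<0.
x=-0.86: |R|=0.4038
|R(-2.47)|=0.9311 |R(-2.14)|=0.4836 |R(-0.82)|=0.4243
Bisect:
  x_lo=-2.9796 |R|=1.9494  x_hi=-0.3618 |R|=0.6958
  mid=-1.67070 |R|=0.05230 →hi
  mid=-2.32516 |R|=0.71708 →hi
  mid=-2.65238 |R|=1.24479 →lo
  mid=-2.48877 |R|=0.96101 →hi
  mid=-2.57058 |R|=1.09765 →lo
  mid=-2.52967 |R|=1.02805 →lo
  mid=-2.50922 |R|=0.99421 →hi
  mid=-2.51945 |R|=1.01105 →lo
  mid=-2.51433 |R|=1.00261 →lo
  mid=-2.51178 |R|=0.99841 →hi
  ...
  [-2.51289,-2.51274] ⇒ x*=-2.5127
Interval (-2.5127, 0).

left endpoint -2.5127.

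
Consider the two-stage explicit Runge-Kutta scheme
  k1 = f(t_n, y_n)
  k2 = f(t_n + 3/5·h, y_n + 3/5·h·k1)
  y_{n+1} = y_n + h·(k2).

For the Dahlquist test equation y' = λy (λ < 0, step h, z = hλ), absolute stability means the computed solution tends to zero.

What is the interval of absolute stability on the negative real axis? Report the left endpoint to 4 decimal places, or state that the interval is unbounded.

Test eqn y'=λy, z=hλ:
  k1=λy_n ⇒ h·k1=z·y_n;  k2=λ(1+3/5z)y_n ⇒ h·k2=z(1+3/5z)y_n
  y_{n+1}/y_n = 1 + z(1+3/5z) = 1 + z + 3/5z²
  Hence R(z) = 1 + z + 3/5z².

Solve |R(x)|<1 on ℝ⁻.
x=-0.98: |R|=0.5962
R=1: x+3/5x²=0 ⇒ x=−5/3=-1.6667; min R=1−1/(4·3/5)=0.5833>−1
Confirm numerically:
  x=-1.525: |R|=0.87037 <1
  x=-1.157: |R|=0.64619 <1
  x=-0.771: |R|=0.58566 <1
  x=-2.133: |R|=1.59681 >1
  x=-1.717: |R|=1.05185 >1
Stable set (-1.6667, 0).

(-1.6667, 0).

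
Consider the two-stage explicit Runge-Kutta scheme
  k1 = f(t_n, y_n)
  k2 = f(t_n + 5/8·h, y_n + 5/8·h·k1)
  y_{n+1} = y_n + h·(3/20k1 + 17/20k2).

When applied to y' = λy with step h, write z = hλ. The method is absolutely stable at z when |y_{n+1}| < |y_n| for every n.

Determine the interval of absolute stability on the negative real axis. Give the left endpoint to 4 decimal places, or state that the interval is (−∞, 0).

z∈(-1.8824,0).

Set f=λy, z=hλ:
  k1=λy_n ⇒ h·k1=z·y_n;  k2=λ(1+5/8z)y_n ⇒ h·k2=z(1+5/8z)y_n
  y_{n+1}/y_n = 1 + 3/20z + 17/20z(1+5/8z) = 1 + z + 17/32z²
  Hence R(z) = 1 + z + 17/32z².

Need |R(x)|<1, x<0.
x=-1.55: |R|=0.7263
R=1: x+17/32x²=0 ⇒ x=−32/17=-1.8824; min R=1−1/(4·17/32)=0.5294>−1
Confirm numerically:
  x=-0.949: |R|=0.52944 <1
  x=-0.922: |R|=0.52961 <1
  x=-0.807: |R|=0.53898 <1
  x=-2.206: |R|=1.37929 >1
  x=-2.152: |R|=1.30827 >1
  x=-2.039: |R|=1.16968 >1
So |R|<1 on (-1.8824, 0).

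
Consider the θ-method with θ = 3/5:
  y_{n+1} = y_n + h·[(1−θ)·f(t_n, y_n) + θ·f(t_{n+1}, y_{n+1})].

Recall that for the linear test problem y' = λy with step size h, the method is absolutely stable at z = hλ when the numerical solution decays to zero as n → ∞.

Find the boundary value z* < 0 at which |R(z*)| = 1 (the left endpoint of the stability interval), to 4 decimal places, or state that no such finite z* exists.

interval (−∞, 0).

Test eqn y'=λy, z=hλ:
  y_{n+1} = y_n + z·[2/5·y_n + 3/5·y_{n+1}] ⇒ (1 − 3/5z)y_{n+1} = (1 + 2/5z)y_n
  ⇒ R(z) = (1 + 2/5z)/(1 − 3/5z).

Need |R(x)|<1, x<0.
x=-0.58: |R|=0.5697
x=-2: |R|=0.0909
x=-10: |R|=0.4286
x=-100: |R|=0.6393
θ=3/5≥1/2 ⇒ |1+2/5x|<|1−3/5x| ∀x<0 ⇒ interval (−∞,0).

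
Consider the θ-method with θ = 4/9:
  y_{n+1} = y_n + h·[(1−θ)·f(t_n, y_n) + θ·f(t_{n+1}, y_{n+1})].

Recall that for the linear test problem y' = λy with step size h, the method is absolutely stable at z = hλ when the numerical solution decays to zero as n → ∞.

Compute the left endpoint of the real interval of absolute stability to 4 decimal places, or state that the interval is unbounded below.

z* = -18.0000.

With y'=λy (z=hλ):
  y_{n+1} = y_n + z·[5/9·y_n + 4/9·y_{n+1}] ⇒ (1 − 4/9z)y_{n+1} = (1 + 5/9z)y_n
  Hence R(z) = (1 + 5/9z)/(1 − 4/9z).

Need |R(x)|<1, x<0.
x=-1.4: |R|=0.1370
R=−1: 1+5/9x = −1+4/9x ⇒ -1/9x=2 ⇒ x=2/(-1/9)=-18.0000
Confirm numerically:
  x=-10.447: |R|=0.85128 <1
  x=-9.985: |R|=0.83623 <1
  x=-8.295: |R|=0.76991 <1
  x=-18.195: |R|=1.00238 >1
  x=-18.170: |R|=1.00208 >1
  x=-18.028: |R|=1.00035 >1
Stable set (-18.0000, 0).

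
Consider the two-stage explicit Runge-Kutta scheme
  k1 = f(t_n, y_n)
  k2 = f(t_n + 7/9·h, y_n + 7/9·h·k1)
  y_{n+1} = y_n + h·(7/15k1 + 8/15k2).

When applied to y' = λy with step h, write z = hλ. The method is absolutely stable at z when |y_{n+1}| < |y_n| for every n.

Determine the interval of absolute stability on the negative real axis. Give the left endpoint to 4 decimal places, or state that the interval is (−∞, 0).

Set f=λy, z=hλ:
  k1=λy_n ⇒ h·k1=z·y_n;  k2=λ(1+7/9z)y_n ⇒ h·k2=z(1+7/9z)y_n
  y_{n+1}/y_n = 1 + 7/15z + 8/15z(1+7/9z) = 1 + z + 56/135z²
  R(z) = 1 + z + 56/135z².

Solve |R(x)|<1 on ℝ⁻.
x=-0.68: |R|=0.5118
R=1: x+56/135x²=0 ⇒ x=−135/56=-2.4107; min R=1−1/(4·56/135)=0.3973>−1
Confirm numerically:
  x=-1.906: |R|=0.60095 <1
  x=-1.407: |R|=0.41419 <1
  x=-1.308: |R|=0.40169 <1
  x=-2.544: |R|=1.14065 >1
  x=-2.542: |R|=1.13844 >1
  x=-2.453: |R|=1.04303 >1
Interval (-2.4107, 0).

(-2.4107, 0).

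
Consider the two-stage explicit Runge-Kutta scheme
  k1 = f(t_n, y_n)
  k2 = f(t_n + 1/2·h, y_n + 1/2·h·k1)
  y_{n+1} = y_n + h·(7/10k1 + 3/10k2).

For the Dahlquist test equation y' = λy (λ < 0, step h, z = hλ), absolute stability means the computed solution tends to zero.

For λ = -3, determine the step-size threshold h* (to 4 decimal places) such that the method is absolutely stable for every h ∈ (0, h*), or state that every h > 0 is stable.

(-6.6667,0); λ=-3 ⇒ h* = (20/3)/3 = 2.2222.

On y'=λy, z=hλ:
  k1=λy_n ⇒ h·k1=z·y_n;  k2=λ(1+1/2z)y_n ⇒ h·k2=z(1+1/2z)y_n
  y_{n+1}/y_n = 1 + 7/10z + 3/10z(1+1/2z) = 1 + z + 3/20z²
  R(z) = 1 + z + 3/20z².

Find x<0 with |R(x)|<1.
x=-1.42: |R|=0.1175
R=1: x+3/20x²=0 ⇒ x=−20/3=-6.6667; min R=1−1/(4·3/20)=-0.6667>−1
Confirm numerically:
  x=-6.442: |R|=0.78290 <1
  x=-6.392: |R|=0.73665 <1
  x=-4.760: |R|=0.36136 <1
  x=-3.873: |R|=0.62298 <1
  x=-7.202: |R|=1.57832 >1
  x=-7.190: |R|=1.56442 >1
So |R|<1 on (-6.6667, 0).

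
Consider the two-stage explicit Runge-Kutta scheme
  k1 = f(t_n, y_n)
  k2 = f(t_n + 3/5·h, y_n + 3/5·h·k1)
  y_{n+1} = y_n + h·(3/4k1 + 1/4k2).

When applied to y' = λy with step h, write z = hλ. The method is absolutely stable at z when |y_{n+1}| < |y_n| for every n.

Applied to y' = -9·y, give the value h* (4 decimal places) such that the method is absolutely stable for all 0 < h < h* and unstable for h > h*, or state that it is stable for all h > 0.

On y'=λy, z=hλ:
  k1=λy_n ⇒ h·k1=z·y_n;  k2=λ(1+3/5z)y_n ⇒ h·k2=z(1+3/5z)y_n
  y_{n+1}/y_n = 1 + 3/4z + 1/4z(1+3/5z) = 1 + z + 3/20z²
  R(z) = 1 + z + 3/20z².

Need |R(x)|<1, x<0.
x=-1.73: |R|=0.2811
R=1: x+3/20x²=0 ⇒ x=−20/3=-6.6667; min R=1−1/(4·3/20)=-0.6667>−1
Confirm numerically:
  x=-6.438: |R|=0.77918 <1
  x=-6.142: |R|=0.51662 <1
  x=-4.995: |R|=0.25250 <1
  x=-3.652: |R|=0.65143 <1
  x=-7.072: |R|=1.42998 >1
  x=-6.952: |R|=1.29755 >1
Stable set (-6.6667, 0).

(-6.6667,0); λ=-9 ⇒ h* = (20/3)/9 = 0.7407.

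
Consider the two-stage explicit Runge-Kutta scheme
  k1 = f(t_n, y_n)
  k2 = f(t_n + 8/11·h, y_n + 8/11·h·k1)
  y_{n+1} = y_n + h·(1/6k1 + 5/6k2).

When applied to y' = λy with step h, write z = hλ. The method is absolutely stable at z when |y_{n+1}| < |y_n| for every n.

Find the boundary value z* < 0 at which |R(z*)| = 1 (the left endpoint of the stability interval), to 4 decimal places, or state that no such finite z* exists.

left endpoint -1.6500.

Test eqn y'=λy, z=hλ:
  k1=λy_n ⇒ h·k1=z·y_n;  k2=λ(1+8/11z)y_n ⇒ h·k2=z(1+8/11z)y_n
  y_{n+1}/y_n = 1 + 1/6z + 5/6z(1+8/11z) = 1 + z + 20/33z²
  ⇒ R(z) = 1 + z + 20/33z².

Solve |R(x)|<1 on ℝ⁻.
x=-1.34: |R|=0.7482
R=1: x+20/33x²=0 ⇒ x=−33/20=-1.6500; min R=1−1/(4·20/33)=0.5875>−1
Confirm numerically:
  x=-1.505: |R|=0.86774 <1
  x=-1.332: |R|=0.74329 <1
  x=-1.017: |R|=0.60984 <1
  x=-0.685: |R|=0.59938 <1
  x=-1.916: |R|=1.30888 >1
  x=-1.902: |R|=1.29049 >1
So |R|<1 on (-1.6500, 0).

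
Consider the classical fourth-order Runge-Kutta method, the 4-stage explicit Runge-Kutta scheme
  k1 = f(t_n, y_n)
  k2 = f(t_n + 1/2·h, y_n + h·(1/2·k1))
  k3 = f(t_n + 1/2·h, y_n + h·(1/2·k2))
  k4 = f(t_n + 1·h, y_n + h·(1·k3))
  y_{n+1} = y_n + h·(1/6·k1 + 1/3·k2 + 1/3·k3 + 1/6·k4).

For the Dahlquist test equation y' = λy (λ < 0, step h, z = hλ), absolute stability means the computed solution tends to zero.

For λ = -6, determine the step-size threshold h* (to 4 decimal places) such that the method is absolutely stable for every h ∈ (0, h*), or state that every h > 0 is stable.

(-2.7853,0); λ=-6 ⇒ h* = 0.4642.

With y'=λy (z=hλ):
  order 4, 4-stage ⇒ R(z)=1+z+z^2/2+z^3/6+z^4/24
  (e.g. R(-1.68)=0.27284, |R|=0.27284)

Boundary: |R(x)|=1, x<0.
x=-1.68: |R|=0.2728
|R(-2.9)|=1.1872 |R(-2.35)|=0.5190 |R(-0.69)|=0.5027
Bisect:
  x_lo=-3.3720 |R|=2.3100  x_hi=-0.3040 |R|=0.7379
  mid=-1.83800 |R|=0.29178 →hi
  mid=-2.60502 |R|=0.76052 →hi
  mid=-2.98853 |R|=1.35221 →lo
  mid=-2.79677 |R|=1.01744 →lo
  mid=-2.70089 |R|=0.88003 →hi
  mid=-2.74883 |R|=0.94641 →hi
  mid=-2.77280 |R|=0.98133 →hi
  ...
  [-2.78535,-2.78516] ⇒ x*=-2.7853
So |R|<1 on (-2.7853, 0).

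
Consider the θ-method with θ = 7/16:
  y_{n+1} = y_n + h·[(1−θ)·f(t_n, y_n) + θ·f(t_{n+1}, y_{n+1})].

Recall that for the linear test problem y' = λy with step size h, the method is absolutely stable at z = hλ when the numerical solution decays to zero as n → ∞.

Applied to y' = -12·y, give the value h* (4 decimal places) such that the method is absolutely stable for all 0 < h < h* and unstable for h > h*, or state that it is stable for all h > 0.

On y'=λy, z=hλ:
  y_{n+1} = y_n + z·[9/16·y_n + 7/16·y_{n+1}] ⇒ (1 − 7/16z)y_{n+1} = (1 + 9/16z)y_n
  so R(z) = (1 + 9/16z)/(1 − 7/16z).

Solve |R(x)|<1 on ℝ⁻.
x=-0.7: |R|=0.4641
R=−1: 1+9/16x = −1+7/16x ⇒ -1/8x=2 ⇒ x=2/(-1/8)=-16.0000
Confirm numerically:
  x=-14.976: |R|=0.98305 <1
  x=-14.806: |R|=0.98004 <1
  x=-12.571: |R|=0.93406 <1
  x=-16.530: |R|=1.00805 >1
  x=-16.244: |R|=1.00376 >1
Stable set (-16.0000, 0).

(-16.0000,0); λ=-12 ⇒ h* = (16)/12 = 1.3333.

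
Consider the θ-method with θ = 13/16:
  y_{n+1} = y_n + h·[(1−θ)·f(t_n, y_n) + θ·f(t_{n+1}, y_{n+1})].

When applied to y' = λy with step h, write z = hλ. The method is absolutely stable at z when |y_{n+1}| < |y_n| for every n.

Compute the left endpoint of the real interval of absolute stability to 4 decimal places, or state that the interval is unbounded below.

Test eqn y'=λy, z=hλ:
  y_{n+1} = y_n + z·[3/16·y_n + 13/16·y_{n+1}] ⇒ (1 − 13/16z)y_{n+1} = (1 + 3/16z)y_n
  R(z) = (1 + 3/16z)/(1 − 13/16z).

Solve |R(x)|<1 on ℝ⁻.
x=-0.49: |R|=0.6495
x=-2: |R|=0.2381
x=-10: |R|=0.0959
x=-100: |R|=0.2158
θ=13/16≥1/2 ⇒ |1+3/16x|<|1−13/16x| ∀x<0 ⇒ unbounded interval.

(−∞, 0) — no finite endpoint.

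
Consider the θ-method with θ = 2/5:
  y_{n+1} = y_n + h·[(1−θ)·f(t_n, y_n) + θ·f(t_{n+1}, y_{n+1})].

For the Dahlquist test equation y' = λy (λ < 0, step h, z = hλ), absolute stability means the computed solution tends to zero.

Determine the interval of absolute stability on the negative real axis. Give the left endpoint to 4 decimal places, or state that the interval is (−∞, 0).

With y'=λy (z=hλ):
  y_{n+1} = y_n + z·[3/5·y_n + 2/5·y_{n+1}] ⇒ (1 − 2/5z)y_{n+1} = (1 + 3/5z)y_n
  Hence R(z) = (1 + 3/5z)/(1 − 2/5z).

Boundary: |R(x)|=1, x<0.
x=-1.6: |R|=0.0244
R=−1: 1+3/5x = −1+2/5x ⇒ -1/5x=2 ⇒ x=2/(-1/5)=-10.0000
Confirm numerically:
  x=-9.890: |R|=0.99556 <1
  x=-8.737: |R|=0.94380 <1
  x=-6.973: |R|=0.84023 <1
  x=-5.529: |R|=0.72157 <1
  x=-10.456: |R|=1.01760 >1
  x=-10.275: |R|=1.01076 >1
Interval (-10.0000, 0).

z∈(-10.0000,0).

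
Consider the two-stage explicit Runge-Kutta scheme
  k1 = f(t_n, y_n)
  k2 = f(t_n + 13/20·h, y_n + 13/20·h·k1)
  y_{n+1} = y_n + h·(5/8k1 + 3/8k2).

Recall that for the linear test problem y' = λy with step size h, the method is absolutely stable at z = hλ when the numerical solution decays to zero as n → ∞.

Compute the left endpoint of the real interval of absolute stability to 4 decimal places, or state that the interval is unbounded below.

With y'=λy (z=hλ):
  k1=λy_n ⇒ h·k1=z·y_n;  k2=λ(1+13/20z)y_n ⇒ h·k2=z(1+13/20z)y_n
  y_{n+1}/y_n = 1 + 5/8z + 3/8z(1+13/20z) = 1 + z + 39/160z²
  ⇒ R(z) = 1 + z + 39/160z².

Find x<0 with |R(x)|<1.
x=-1.68: |R|=0.0080
R=1: x+39/160x²=0 ⇒ x=−160/39=-4.1026; min R=1−1/(4·39/160)=-0.0256>−1
Confirm numerically:
  x=-3.893: |R|=0.80114 <1
  x=-3.780: |R|=0.70280 <1
  x=-1.779: |R|=0.00757 <1
  x=-4.552: |R|=1.49867 >1
  x=-4.425: |R|=1.34778 >1
  x=-4.281: |R|=1.18620 >1
So |R|<1 on (-4.1026, 0).

z* = -4.1026.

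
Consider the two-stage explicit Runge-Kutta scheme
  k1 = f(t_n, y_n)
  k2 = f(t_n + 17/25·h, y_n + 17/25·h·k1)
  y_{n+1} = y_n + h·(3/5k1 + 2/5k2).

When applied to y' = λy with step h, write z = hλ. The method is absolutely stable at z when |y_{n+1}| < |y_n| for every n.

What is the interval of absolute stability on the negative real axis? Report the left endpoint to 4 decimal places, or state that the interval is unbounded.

Set f=λy, z=hλ:
  k1=λy_n ⇒ h·k1=z·y_n;  k2=λ(1+17/25z)y_n ⇒ h·k2=z(1+17/25z)y_n
  y_{n+1}/y_n = 1 + 3/5z + 2/5z(1+17/25z) = 1 + z + 34/125z²
  Hence R(z) = 1 + z + 34/125z².

Solve |R(x)|<1 on ℝ⁻.
x=-0.51: |R|=0.5607
R=1: x+34/125x²=0 ⇒ x=−125/34=-3.6765; min R=1−1/(4·34/125)=0.0809>−1
Confirm numerically:
  x=-3.328: |R|=0.68456 <1
  x=-2.389: |R|=0.16339 <1
  x=-1.771: |R|=0.08211 <1
  x=-1.630: |R|=0.09268 <1
  x=-4.072: |R|=1.43808 >1
  x=-3.896: |R|=1.23264 >1
  x=-3.735: |R|=1.05946 >1
Interval (-3.6765, 0).

z∈(-3.6765,0).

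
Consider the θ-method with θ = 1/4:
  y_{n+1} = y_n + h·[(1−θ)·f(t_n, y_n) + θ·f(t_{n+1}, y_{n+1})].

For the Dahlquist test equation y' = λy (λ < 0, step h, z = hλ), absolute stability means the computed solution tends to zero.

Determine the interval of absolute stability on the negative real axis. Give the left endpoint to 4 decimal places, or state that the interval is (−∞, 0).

(-4.0000, 0).

Test eqn y'=λy, z=hλ:
  y_{n+1} = y_n + z·[3/4·y_n + 1/4·y_{n+1}] ⇒ (1 − 1/4z)y_{n+1} = (1 + 3/4z)y_n
  R(z) = (1 + 3/4z)/(1 − 1/4z).

Solve |R(x)|<1 on ℝ⁻.
x=-0.73: |R|=0.3827
R=−1: 1+3/4x = −1+1/4x ⇒ -1/2x=2 ⇒ x=2/(-1/2)=-4.0000
Confirm numerically:
  x=-3.900: |R|=0.97468 <1
  x=-3.414: |R|=0.84192 <1
  x=-2.992: |R|=0.71167 <1
  x=-1.778: |R|=0.23088 <1
  x=-4.423: |R|=1.10044 >1
  x=-4.322: |R|=1.07739 >1
Interval (-4.0000, 0).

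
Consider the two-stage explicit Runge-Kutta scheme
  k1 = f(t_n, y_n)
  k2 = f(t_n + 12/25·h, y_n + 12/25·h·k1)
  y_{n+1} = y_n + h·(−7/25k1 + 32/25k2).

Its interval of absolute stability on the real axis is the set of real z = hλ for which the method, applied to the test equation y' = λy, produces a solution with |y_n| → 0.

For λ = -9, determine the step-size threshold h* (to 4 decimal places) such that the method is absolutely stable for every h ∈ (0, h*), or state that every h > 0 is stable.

(-1.6276,0); λ=-9 ⇒ h* = (625/384)/9 = 0.1808.

Set f=λy, z=hλ:
  k1=λy_n ⇒ h·k1=z·y_n;  k2=λ(1+12/25z)y_n ⇒ h·k2=z(1+12/25z)y_n
  y_{n+1}/y_n = 1 − 7/25z + 32/25z(1+12/25z) = 1 + z + 384/625z²
  ⇒ R(z) = 1 + z + 384/625z².

Need |R(x)|<1, x<0.
x=-1.36: |R|=0.7764
R=1: x+384/625x²=0 ⇒ x=−625/384=-1.6276; min R=1−1/(4·384/625)=0.5931>−1
Confirm numerically:
  x=-1.578: |R|=0.95191 <1
  x=-1.373: |R|=0.78522 <1
  x=-1.331: |R|=0.75745 <1
  x=-1.076: |R|=0.63534 <1
  x=-2.190: |R|=1.75672 >1
  x=-1.834: |R|=1.23257 >1
Stable set (-1.6276, 0).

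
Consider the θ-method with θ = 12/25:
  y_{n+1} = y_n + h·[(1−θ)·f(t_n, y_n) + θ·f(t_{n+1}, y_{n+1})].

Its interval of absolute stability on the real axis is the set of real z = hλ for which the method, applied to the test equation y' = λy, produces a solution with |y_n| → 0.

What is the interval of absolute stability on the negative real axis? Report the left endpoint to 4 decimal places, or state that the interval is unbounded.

(-50.0000, 0).

With y'=λy (z=hλ):
  y_{n+1} = y_n + z·[13/25·y_n + 12/25·y_{n+1}] ⇒ (1 − 12/25z)y_{n+1} = (1 + 13/25z)y_n
  Hence R(z) = (1 + 13/25z)/(1 − 12/25z).

Need |R(x)|<1, x<0.
x=-0.92: |R|=0.3618
R=−1: 1+13/25x = −1+12/25x ⇒ -1/25x=2 ⇒ x=2/(-1/25)=-50.0000
Confirm numerically:
  x=-44.215: |R|=0.98959 <1
  x=-29.216: |R|=0.94466 <1
  x=-27.566: |R|=0.93695 <1
  x=-25.498: |R|=0.92597 <1
  x=-50.493: |R|=1.00078 >1
  x=-50.491: |R|=1.00078 >1
Interval (-50.0000, 0).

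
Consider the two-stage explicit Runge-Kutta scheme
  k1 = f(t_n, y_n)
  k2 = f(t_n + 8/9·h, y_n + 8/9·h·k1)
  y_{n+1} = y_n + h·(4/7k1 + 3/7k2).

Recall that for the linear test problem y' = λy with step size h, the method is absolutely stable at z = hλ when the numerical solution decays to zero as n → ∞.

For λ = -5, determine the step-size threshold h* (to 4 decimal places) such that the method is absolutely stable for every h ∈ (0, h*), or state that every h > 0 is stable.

(-2.6250,0); λ=-5 ⇒ h* = (21/8)/5 = 0.5250.

On y'=λy, z=hλ:
  k1=λy_n ⇒ h·k1=z·y_n;  k2=λ(1+8/9z)y_n ⇒ h·k2=z(1+8/9z)y_n
  y_{n+1}/y_n = 1 + 4/7z + 3/7z(1+8/9z) = 1 + z + 8/21z²
  Hence R(z) = 1 + z + 8/21z².

Boundary: |R(x)|=1, x<0.
x=-1.41: |R|=0.3474
R=1: x+8/21x²=0 ⇒ x=−21/8=-2.6250; min R=1−1/(4·8/21)=0.3438>−1
Confirm numerically:
  x=-2.550: |R|=0.92714 <1
  x=-2.511: |R|=0.89095 <1
  x=-1.314: |R|=0.34375 <1
  x=-3.019: |R|=1.45314 >1
  x=-2.992: |R|=1.41831 >1
Stable set (-2.6250, 0).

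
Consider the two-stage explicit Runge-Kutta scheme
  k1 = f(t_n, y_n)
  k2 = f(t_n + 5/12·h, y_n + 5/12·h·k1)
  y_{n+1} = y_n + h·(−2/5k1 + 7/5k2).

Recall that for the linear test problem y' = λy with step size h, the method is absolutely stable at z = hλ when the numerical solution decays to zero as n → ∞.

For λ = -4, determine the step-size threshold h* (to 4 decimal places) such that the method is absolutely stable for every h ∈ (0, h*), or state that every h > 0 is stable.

Set f=λy, z=hλ:
  k1=λy_n ⇒ h·k1=z·y_n;  k2=λ(1+5/12z)y_n ⇒ h·k2=z(1+5/12z)y_n
  y_{n+1}/y_n = 1 − 2/5z + 7/5z(1+5/12z) = 1 + z + 7/12z²
  Hence R(z) = 1 + z + 7/12z².

Boundary: |R(x)|=1, x<0.
x=-1.09: |R|=0.6031
R=1: x+7/12x²=0 ⇒ x=−12/7=-1.7143; min R=1−1/(4·7/12)=0.5714>−1
Confirm numerically:
  x=-1.538: |R|=0.84184 <1
  x=-1.482: |R|=0.79919 <1
  x=-1.247: |R|=0.66009 <1
  x=-0.841: |R|=0.57158 <1
  x=-2.230: |R|=1.67086 >1
  x=-2.139: |R|=1.52994 >1
  x=-2.033: |R|=1.37797 >1
Stable set (-1.7143, 0).

(-1.7143,0); λ=-4 ⇒ h* = (12/7)/4 = 0.4286.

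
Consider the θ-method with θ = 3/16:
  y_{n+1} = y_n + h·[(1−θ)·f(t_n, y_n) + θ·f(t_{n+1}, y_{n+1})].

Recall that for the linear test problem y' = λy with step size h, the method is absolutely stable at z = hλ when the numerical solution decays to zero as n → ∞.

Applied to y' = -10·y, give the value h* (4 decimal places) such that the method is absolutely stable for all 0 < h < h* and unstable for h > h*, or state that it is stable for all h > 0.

On y'=λy, z=hλ:
  y_{n+1} = y_n + z·[13/16·y_n + 3/16·y_{n+1}] ⇒ (1 − 3/16z)y_{n+1} = (1 + 13/16z)y_n
  Hence R(z) = (1 + 13/16z)/(1 − 3/16z).

Boundary: |R(x)|=1, x<0.
x=-0.52: |R|=0.5262
R=−1: 1+13/16x = −1+3/16x ⇒ -5/8x=2 ⇒ x=2/(-5/8)=-3.2000
Confirm numerically:
  x=-3.078: |R|=0.95165 <1
  x=-2.510: |R|=0.70676 <1
  x=-1.903: |R|=0.40255 <1
  x=-1.664: |R|=0.26829 <1
  x=-3.647: |R|=1.16592 >1
  x=-3.459: |R|=1.09819 >1
  x=-3.385: |R|=1.07073 >1
Stable set (-3.2000, 0).

(-3.2000,0); λ=-10 ⇒ h* = (16/5)/10 = 0.3200.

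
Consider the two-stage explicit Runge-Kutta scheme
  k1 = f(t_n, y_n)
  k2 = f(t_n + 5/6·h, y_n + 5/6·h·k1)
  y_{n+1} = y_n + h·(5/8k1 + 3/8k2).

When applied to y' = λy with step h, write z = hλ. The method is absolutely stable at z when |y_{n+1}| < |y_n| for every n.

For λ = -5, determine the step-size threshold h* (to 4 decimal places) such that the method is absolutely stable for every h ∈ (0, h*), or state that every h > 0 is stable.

Test eqn y'=λy, z=hλ:
  k1=λy_n ⇒ h·k1=z·y_n;  k2=λ(1+5/6z)y_n ⇒ h·k2=z(1+5/6z)y_n
  y_{n+1}/y_n = 1 + 5/8z + 3/8z(1+5/6z) = 1 + z + 5/16z²
  Hence R(z) = 1 + z + 5/16z².

Solve |R(x)|<1 on ℝ⁻.
x=-1.7: |R|=0.2031
R=1: x+5/16x²=0 ⇒ x=−16/5=-3.2000; min R=1−1/(4·5/16)=0.2000>−1
Confirm numerically:
  x=-2.749: |R|=0.61256 <1
  x=-2.446: |R|=0.42366 <1
  x=-1.497: |R|=0.20332 <1
  x=-3.792: |R|=1.70152 >1
  x=-3.746: |R|=1.63916 >1
So |R|<1 on (-3.2000, 0).

(-3.2000,0); λ=-5 ⇒ h* = (16/5)/5 = 0.6400.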